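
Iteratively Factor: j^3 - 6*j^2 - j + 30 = (j - 3)*(j^2 - 3*j - 10) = (j - 5)*(j - 3)*(j + 2)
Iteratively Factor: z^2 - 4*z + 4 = (z - 2)*(z - 2)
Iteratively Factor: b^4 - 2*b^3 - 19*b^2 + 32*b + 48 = (b - 3)*(b^3 + b^2 - 16*b - 16) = (b - 3)*(b + 1)*(b^2 - 16) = (b - 4)*(b - 3)*(b + 1)*(b + 4)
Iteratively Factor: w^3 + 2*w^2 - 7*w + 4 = (w + 4)*(w^2 - 2*w + 1) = (w - 1)*(w + 4)*(w - 1)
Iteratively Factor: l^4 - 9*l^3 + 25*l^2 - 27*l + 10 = (l - 1)*(l^3 - 8*l^2 + 17*l - 10) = (l - 5)*(l - 1)*(l^2 - 3*l + 2) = (l - 5)*(l - 1)^2*(l - 2)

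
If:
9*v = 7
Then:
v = 7/9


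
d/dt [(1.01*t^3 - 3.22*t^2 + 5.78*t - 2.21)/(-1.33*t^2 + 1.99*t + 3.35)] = (-1.3433*t^4 + 4.0198*t^3 + 11.4301*t^2 - 27.4526*t + 23.7609)/(1.7689*t^4 - 5.2934*t^3 - 4.9509*t^2 + 13.333*t + 11.2225)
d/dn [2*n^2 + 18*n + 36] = 4*n + 18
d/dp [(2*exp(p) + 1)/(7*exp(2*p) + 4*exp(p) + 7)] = (-14*exp(2*p) - 14*exp(p) + 10)*exp(p)/(49*exp(4*p) + 56*exp(3*p) + 114*exp(2*p) + 56*exp(p) + 49)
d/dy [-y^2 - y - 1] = -2*y - 1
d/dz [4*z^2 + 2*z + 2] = 8*z + 2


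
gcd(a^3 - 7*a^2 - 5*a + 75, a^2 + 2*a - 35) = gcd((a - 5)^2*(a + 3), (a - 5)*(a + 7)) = a - 5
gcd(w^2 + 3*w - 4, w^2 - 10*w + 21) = 1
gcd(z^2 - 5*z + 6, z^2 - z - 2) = z - 2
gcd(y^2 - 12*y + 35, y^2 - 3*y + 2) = 1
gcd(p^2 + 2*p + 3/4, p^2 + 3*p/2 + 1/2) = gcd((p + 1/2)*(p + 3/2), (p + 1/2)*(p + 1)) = p + 1/2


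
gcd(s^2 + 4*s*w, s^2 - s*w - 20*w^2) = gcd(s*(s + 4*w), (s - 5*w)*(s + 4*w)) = s + 4*w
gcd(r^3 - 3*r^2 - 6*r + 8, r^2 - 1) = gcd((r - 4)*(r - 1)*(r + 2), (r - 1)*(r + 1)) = r - 1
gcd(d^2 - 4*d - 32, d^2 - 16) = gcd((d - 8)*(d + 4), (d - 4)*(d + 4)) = d + 4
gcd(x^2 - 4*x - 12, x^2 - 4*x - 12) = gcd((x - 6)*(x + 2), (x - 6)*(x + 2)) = x^2 - 4*x - 12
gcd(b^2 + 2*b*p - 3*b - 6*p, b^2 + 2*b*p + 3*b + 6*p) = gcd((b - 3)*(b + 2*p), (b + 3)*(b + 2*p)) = b + 2*p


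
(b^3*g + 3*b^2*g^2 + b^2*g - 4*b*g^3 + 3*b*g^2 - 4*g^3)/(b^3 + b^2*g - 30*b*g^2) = g*(b^3 + 3*b^2*g + b^2 - 4*b*g^2 + 3*b*g - 4*g^2)/(b*(b^2 + b*g - 30*g^2))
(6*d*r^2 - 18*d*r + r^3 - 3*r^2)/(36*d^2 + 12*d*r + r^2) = r*(r - 3)/(6*d + r)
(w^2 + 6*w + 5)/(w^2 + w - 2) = (w^2 + 6*w + 5)/(w^2 + w - 2)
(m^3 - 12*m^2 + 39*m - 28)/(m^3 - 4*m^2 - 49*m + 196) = (m - 1)/(m + 7)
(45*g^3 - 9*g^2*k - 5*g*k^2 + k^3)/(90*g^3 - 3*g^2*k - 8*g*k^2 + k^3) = (3*g - k)/(6*g - k)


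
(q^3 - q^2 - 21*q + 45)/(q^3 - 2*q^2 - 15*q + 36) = (q + 5)/(q + 4)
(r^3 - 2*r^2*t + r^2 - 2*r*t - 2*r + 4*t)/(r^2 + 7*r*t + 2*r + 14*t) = (r^2 - 2*r*t - r + 2*t)/(r + 7*t)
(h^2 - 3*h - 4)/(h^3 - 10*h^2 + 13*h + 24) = (h - 4)/(h^2 - 11*h + 24)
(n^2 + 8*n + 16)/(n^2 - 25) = (n^2 + 8*n + 16)/(n^2 - 25)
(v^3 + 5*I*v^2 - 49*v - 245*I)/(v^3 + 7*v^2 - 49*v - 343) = (v + 5*I)/(v + 7)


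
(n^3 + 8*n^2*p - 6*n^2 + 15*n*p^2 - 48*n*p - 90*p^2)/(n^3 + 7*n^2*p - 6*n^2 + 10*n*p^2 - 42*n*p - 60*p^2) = (n + 3*p)/(n + 2*p)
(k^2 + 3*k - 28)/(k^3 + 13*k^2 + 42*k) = (k - 4)/(k*(k + 6))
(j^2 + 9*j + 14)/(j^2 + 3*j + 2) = (j + 7)/(j + 1)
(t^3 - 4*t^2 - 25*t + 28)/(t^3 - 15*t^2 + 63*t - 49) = (t + 4)/(t - 7)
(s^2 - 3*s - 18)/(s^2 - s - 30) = (s + 3)/(s + 5)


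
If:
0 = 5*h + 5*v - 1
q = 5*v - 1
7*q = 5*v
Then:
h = -1/30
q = 1/6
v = 7/30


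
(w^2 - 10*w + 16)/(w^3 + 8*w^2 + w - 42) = (w - 8)/(w^2 + 10*w + 21)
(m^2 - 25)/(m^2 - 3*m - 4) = (25 - m^2)/(-m^2 + 3*m + 4)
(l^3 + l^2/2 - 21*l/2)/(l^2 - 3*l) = l + 7/2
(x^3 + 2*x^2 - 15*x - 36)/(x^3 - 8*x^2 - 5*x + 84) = (x + 3)/(x - 7)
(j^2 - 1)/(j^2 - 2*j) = (j^2 - 1)/(j*(j - 2))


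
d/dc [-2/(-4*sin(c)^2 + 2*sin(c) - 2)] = (1 - 4*sin(c))*cos(c)/(-sin(c) - cos(2*c) + 2)^2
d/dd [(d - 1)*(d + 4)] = 2*d + 3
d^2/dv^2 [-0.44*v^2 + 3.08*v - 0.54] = -0.880000000000000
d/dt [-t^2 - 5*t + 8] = -2*t - 5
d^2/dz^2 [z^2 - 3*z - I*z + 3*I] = 2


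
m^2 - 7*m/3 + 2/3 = (m - 2)*(m - 1/3)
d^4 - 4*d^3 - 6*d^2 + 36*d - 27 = (d - 3)^2*(d - 1)*(d + 3)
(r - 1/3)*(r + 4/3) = r^2 + r - 4/9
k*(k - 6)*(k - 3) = k^3 - 9*k^2 + 18*k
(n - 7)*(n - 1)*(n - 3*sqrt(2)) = n^3 - 8*n^2 - 3*sqrt(2)*n^2 + 7*n + 24*sqrt(2)*n - 21*sqrt(2)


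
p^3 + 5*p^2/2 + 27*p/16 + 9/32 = (p + 1/4)*(p + 3/4)*(p + 3/2)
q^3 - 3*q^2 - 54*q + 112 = (q - 8)*(q - 2)*(q + 7)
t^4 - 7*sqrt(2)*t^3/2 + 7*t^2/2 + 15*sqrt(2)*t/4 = t*(t - 5*sqrt(2)/2)*(t - 3*sqrt(2)/2)*(t + sqrt(2)/2)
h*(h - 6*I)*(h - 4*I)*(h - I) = h^4 - 11*I*h^3 - 34*h^2 + 24*I*h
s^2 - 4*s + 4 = (s - 2)^2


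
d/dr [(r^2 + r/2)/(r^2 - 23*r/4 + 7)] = 4*(-25*r^2 + 56*r + 14)/(16*r^4 - 184*r^3 + 753*r^2 - 1288*r + 784)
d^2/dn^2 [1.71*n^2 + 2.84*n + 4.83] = 3.42000000000000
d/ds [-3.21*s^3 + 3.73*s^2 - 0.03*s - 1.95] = -9.63*s^2 + 7.46*s - 0.03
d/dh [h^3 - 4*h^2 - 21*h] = 3*h^2 - 8*h - 21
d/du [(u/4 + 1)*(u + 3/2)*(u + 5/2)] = 3*u^2/4 + 4*u + 79/16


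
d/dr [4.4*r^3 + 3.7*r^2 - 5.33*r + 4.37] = 13.2*r^2 + 7.4*r - 5.33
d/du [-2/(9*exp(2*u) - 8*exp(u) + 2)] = (36*exp(u) - 16)*exp(u)/(9*exp(2*u) - 8*exp(u) + 2)^2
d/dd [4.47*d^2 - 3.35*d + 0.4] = 8.94*d - 3.35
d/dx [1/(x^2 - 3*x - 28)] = (3 - 2*x)/(-x^2 + 3*x + 28)^2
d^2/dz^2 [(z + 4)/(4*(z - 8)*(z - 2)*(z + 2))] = (3*z^5 - 188*z^3 + 528*z^2 + 768*z + 1216)/(2*(z^9 - 24*z^8 + 180*z^7 - 224*z^6 - 2256*z^5 + 4992*z^4 + 9152*z^3 - 23040*z^2 - 12288*z + 32768))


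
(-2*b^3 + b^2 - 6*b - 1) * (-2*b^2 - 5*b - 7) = 4*b^5 + 8*b^4 + 21*b^3 + 25*b^2 + 47*b + 7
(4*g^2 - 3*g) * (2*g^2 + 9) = 8*g^4 - 6*g^3 + 36*g^2 - 27*g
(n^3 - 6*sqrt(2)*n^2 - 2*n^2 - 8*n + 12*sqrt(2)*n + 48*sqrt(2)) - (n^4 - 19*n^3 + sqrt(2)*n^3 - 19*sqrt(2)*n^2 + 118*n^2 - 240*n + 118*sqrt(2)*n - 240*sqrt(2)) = -n^4 - sqrt(2)*n^3 + 20*n^3 - 120*n^2 + 13*sqrt(2)*n^2 - 106*sqrt(2)*n + 232*n + 288*sqrt(2)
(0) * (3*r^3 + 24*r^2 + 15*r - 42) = 0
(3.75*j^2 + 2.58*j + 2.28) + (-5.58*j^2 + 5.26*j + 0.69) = -1.83*j^2 + 7.84*j + 2.97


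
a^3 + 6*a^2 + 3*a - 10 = (a - 1)*(a + 2)*(a + 5)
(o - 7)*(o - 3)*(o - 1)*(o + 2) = o^4 - 9*o^3 + 9*o^2 + 41*o - 42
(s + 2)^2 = s^2 + 4*s + 4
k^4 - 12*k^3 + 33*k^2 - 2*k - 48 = (k - 8)*(k - 3)*(k - 2)*(k + 1)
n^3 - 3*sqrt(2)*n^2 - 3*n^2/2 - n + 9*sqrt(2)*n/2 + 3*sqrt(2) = (n - 2)*(n + 1/2)*(n - 3*sqrt(2))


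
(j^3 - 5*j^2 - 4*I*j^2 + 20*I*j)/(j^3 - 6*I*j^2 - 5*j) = (-j^2 + 5*j + 4*I*j - 20*I)/(-j^2 + 6*I*j + 5)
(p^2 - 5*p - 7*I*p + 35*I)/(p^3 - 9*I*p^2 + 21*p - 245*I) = (p - 5)/(p^2 - 2*I*p + 35)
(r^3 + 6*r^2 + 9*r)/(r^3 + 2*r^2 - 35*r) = (r^2 + 6*r + 9)/(r^2 + 2*r - 35)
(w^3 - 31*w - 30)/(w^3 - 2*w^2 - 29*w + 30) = (w + 1)/(w - 1)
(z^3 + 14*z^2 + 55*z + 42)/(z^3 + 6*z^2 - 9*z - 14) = (z + 6)/(z - 2)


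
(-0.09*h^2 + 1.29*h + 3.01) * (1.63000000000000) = -0.1467*h^2 + 2.1027*h + 4.9063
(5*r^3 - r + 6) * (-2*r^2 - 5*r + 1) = -10*r^5 - 25*r^4 + 7*r^3 - 7*r^2 - 31*r + 6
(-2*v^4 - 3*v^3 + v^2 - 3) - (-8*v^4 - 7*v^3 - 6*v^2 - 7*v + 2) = 6*v^4 + 4*v^3 + 7*v^2 + 7*v - 5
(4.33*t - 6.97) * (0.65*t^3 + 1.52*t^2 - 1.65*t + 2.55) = 2.8145*t^4 + 2.0511*t^3 - 17.7389*t^2 + 22.542*t - 17.7735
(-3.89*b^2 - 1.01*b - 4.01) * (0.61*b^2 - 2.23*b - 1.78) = -2.3729*b^4 + 8.0586*b^3 + 6.7304*b^2 + 10.7401*b + 7.1378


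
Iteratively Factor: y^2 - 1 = (y - 1)*(y + 1)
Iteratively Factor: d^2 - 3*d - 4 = (d + 1)*(d - 4)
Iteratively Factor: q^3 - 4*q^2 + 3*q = (q)*(q^2 - 4*q + 3) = q*(q - 1)*(q - 3)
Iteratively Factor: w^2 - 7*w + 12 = (w - 3)*(w - 4)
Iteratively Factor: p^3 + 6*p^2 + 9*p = (p + 3)*(p^2 + 3*p) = (p + 3)^2*(p)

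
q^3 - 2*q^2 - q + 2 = (q - 2)*(q - 1)*(q + 1)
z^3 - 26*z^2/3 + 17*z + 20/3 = (z - 5)*(z - 4)*(z + 1/3)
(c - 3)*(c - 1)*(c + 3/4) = c^3 - 13*c^2/4 + 9/4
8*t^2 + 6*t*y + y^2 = (2*t + y)*(4*t + y)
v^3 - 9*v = v*(v - 3)*(v + 3)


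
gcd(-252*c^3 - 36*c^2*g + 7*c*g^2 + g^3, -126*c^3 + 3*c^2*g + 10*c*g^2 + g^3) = 42*c^2 + 13*c*g + g^2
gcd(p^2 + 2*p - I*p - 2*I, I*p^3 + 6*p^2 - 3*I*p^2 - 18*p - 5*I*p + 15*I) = p - I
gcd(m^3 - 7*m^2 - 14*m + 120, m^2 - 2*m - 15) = m - 5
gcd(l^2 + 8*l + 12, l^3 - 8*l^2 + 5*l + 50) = l + 2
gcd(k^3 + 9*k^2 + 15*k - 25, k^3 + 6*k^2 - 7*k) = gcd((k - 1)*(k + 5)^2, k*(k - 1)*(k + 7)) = k - 1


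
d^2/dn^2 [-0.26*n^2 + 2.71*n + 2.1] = -0.520000000000000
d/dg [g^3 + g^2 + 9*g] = 3*g^2 + 2*g + 9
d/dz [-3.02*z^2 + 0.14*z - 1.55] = 0.14 - 6.04*z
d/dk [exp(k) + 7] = exp(k)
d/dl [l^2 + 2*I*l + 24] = 2*l + 2*I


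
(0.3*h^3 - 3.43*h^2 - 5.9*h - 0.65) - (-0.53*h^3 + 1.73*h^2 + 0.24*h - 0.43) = 0.83*h^3 - 5.16*h^2 - 6.14*h - 0.22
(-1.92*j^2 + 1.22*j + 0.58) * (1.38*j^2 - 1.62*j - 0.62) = -2.6496*j^4 + 4.794*j^3 + 0.0143999999999997*j^2 - 1.696*j - 0.3596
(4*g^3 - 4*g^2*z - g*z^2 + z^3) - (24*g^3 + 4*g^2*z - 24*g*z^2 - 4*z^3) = -20*g^3 - 8*g^2*z + 23*g*z^2 + 5*z^3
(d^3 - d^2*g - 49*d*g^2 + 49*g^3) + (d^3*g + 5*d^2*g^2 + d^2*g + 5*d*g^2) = d^3*g + d^3 + 5*d^2*g^2 - 44*d*g^2 + 49*g^3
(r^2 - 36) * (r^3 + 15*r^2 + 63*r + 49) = r^5 + 15*r^4 + 27*r^3 - 491*r^2 - 2268*r - 1764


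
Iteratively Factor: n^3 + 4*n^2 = (n)*(n^2 + 4*n) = n^2*(n + 4)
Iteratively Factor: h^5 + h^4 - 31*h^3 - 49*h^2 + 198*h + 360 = (h - 3)*(h^4 + 4*h^3 - 19*h^2 - 106*h - 120) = (h - 5)*(h - 3)*(h^3 + 9*h^2 + 26*h + 24) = (h - 5)*(h - 3)*(h + 2)*(h^2 + 7*h + 12) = (h - 5)*(h - 3)*(h + 2)*(h + 3)*(h + 4)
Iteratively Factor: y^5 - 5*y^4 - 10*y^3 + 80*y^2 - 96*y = (y - 3)*(y^4 - 2*y^3 - 16*y^2 + 32*y) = (y - 3)*(y + 4)*(y^3 - 6*y^2 + 8*y) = (y - 4)*(y - 3)*(y + 4)*(y^2 - 2*y) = y*(y - 4)*(y - 3)*(y + 4)*(y - 2)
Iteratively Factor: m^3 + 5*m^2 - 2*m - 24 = (m + 4)*(m^2 + m - 6) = (m + 3)*(m + 4)*(m - 2)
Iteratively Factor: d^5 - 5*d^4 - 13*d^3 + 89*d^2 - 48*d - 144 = (d + 4)*(d^4 - 9*d^3 + 23*d^2 - 3*d - 36) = (d - 3)*(d + 4)*(d^3 - 6*d^2 + 5*d + 12) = (d - 3)^2*(d + 4)*(d^2 - 3*d - 4) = (d - 4)*(d - 3)^2*(d + 4)*(d + 1)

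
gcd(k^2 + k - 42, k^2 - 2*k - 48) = 1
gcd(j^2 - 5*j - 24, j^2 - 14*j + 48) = j - 8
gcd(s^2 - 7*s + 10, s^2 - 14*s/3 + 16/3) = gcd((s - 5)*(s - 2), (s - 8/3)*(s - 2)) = s - 2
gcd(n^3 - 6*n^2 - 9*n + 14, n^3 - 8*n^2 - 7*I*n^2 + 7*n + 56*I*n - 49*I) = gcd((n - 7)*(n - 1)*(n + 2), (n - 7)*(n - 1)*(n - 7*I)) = n^2 - 8*n + 7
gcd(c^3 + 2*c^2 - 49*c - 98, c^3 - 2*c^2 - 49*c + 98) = c^2 - 49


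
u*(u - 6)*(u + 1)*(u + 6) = u^4 + u^3 - 36*u^2 - 36*u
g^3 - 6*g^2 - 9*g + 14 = (g - 7)*(g - 1)*(g + 2)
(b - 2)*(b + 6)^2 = b^3 + 10*b^2 + 12*b - 72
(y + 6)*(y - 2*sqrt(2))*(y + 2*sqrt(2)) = y^3 + 6*y^2 - 8*y - 48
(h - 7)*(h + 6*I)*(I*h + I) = I*h^3 - 6*h^2 - 6*I*h^2 + 36*h - 7*I*h + 42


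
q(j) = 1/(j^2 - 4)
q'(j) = -2*j/(j^2 - 4)^2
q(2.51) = 0.43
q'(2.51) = -0.95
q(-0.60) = -0.27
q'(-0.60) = 0.09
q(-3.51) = 0.12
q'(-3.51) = 0.10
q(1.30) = -0.43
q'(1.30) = -0.49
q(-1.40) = -0.49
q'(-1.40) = 0.67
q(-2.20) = 1.19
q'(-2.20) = 6.24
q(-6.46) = 0.03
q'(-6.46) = 0.01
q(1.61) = -0.71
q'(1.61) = -1.62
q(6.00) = 0.03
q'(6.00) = -0.01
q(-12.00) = 0.01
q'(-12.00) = 0.00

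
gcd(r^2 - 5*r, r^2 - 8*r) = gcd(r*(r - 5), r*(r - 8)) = r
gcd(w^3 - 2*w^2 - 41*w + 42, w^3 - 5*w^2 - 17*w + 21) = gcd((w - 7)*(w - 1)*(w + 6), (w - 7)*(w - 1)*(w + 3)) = w^2 - 8*w + 7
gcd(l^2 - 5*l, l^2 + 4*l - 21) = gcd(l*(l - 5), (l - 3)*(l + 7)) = 1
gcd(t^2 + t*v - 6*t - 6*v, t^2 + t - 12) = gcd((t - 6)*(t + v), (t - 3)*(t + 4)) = 1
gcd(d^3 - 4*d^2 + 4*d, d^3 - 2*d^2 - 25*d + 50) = d - 2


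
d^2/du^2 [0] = 0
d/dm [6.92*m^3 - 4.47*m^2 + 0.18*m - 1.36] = 20.76*m^2 - 8.94*m + 0.18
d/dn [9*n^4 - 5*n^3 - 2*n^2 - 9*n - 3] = 36*n^3 - 15*n^2 - 4*n - 9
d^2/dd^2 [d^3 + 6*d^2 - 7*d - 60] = 6*d + 12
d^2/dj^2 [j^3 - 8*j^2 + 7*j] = 6*j - 16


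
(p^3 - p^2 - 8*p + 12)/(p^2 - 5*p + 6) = (p^2 + p - 6)/(p - 3)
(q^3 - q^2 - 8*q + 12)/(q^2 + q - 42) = (q^3 - q^2 - 8*q + 12)/(q^2 + q - 42)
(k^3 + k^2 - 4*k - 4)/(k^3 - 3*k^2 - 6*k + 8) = (k^2 - k - 2)/(k^2 - 5*k + 4)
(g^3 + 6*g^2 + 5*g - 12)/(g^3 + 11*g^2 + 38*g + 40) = (g^2 + 2*g - 3)/(g^2 + 7*g + 10)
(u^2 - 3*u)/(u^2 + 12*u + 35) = u*(u - 3)/(u^2 + 12*u + 35)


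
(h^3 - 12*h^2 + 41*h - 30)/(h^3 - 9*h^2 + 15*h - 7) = (h^2 - 11*h + 30)/(h^2 - 8*h + 7)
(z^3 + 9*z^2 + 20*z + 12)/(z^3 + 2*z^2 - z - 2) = (z + 6)/(z - 1)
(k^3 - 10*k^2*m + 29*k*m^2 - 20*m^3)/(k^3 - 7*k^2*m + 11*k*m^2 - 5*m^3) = (k - 4*m)/(k - m)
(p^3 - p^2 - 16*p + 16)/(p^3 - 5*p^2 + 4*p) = (p + 4)/p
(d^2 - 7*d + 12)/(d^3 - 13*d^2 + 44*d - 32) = (d - 3)/(d^2 - 9*d + 8)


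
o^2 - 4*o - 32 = (o - 8)*(o + 4)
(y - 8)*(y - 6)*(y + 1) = y^3 - 13*y^2 + 34*y + 48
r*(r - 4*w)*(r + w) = r^3 - 3*r^2*w - 4*r*w^2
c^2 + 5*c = c*(c + 5)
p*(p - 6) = p^2 - 6*p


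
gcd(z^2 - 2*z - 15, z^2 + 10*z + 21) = z + 3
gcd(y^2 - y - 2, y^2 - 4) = y - 2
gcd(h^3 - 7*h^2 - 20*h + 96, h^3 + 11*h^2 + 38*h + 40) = h + 4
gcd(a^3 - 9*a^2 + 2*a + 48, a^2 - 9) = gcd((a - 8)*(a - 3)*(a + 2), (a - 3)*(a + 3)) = a - 3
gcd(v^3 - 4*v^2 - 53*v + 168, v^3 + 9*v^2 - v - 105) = v^2 + 4*v - 21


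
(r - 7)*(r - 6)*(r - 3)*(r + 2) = r^4 - 14*r^3 + 49*r^2 + 36*r - 252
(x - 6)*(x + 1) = x^2 - 5*x - 6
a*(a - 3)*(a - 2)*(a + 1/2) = a^4 - 9*a^3/2 + 7*a^2/2 + 3*a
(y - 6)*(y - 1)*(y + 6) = y^3 - y^2 - 36*y + 36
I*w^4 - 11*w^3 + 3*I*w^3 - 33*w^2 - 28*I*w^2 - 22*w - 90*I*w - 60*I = (w + 2)*(w + 5*I)*(w + 6*I)*(I*w + I)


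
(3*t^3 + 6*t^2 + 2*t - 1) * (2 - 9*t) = -27*t^4 - 48*t^3 - 6*t^2 + 13*t - 2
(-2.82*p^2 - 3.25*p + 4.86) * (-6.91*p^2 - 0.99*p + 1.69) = 19.4862*p^4 + 25.2493*p^3 - 35.1309*p^2 - 10.3039*p + 8.2134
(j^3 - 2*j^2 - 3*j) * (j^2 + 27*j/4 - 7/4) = j^5 + 19*j^4/4 - 73*j^3/4 - 67*j^2/4 + 21*j/4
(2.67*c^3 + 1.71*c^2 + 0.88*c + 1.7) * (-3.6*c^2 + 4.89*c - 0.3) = -9.612*c^5 + 6.9003*c^4 + 4.3929*c^3 - 2.3298*c^2 + 8.049*c - 0.51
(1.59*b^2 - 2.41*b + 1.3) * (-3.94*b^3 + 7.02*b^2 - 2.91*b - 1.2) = -6.2646*b^5 + 20.6572*b^4 - 26.6671*b^3 + 14.2311*b^2 - 0.891*b - 1.56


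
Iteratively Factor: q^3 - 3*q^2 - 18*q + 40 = (q + 4)*(q^2 - 7*q + 10) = (q - 2)*(q + 4)*(q - 5)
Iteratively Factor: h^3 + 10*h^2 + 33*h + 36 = (h + 3)*(h^2 + 7*h + 12) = (h + 3)*(h + 4)*(h + 3)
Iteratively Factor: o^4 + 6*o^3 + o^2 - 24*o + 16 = (o + 4)*(o^3 + 2*o^2 - 7*o + 4) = (o - 1)*(o + 4)*(o^2 + 3*o - 4) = (o - 1)^2*(o + 4)*(o + 4)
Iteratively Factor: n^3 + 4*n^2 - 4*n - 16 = (n + 4)*(n^2 - 4) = (n - 2)*(n + 4)*(n + 2)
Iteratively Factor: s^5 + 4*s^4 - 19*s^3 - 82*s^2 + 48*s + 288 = (s + 4)*(s^4 - 19*s^2 - 6*s + 72) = (s - 2)*(s + 4)*(s^3 + 2*s^2 - 15*s - 36) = (s - 2)*(s + 3)*(s + 4)*(s^2 - s - 12) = (s - 4)*(s - 2)*(s + 3)*(s + 4)*(s + 3)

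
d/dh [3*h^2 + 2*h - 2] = 6*h + 2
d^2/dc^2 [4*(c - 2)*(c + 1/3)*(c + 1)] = 24*c - 16/3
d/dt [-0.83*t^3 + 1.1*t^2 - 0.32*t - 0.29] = -2.49*t^2 + 2.2*t - 0.32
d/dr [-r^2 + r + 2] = 1 - 2*r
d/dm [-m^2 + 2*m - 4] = 2 - 2*m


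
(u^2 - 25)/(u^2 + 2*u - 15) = (u - 5)/(u - 3)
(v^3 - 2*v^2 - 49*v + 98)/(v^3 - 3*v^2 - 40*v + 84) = (v + 7)/(v + 6)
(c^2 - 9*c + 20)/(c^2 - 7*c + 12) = (c - 5)/(c - 3)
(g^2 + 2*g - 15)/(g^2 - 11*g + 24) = (g + 5)/(g - 8)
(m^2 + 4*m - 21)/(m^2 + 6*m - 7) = (m - 3)/(m - 1)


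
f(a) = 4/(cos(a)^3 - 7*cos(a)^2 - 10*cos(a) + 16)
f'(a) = 4*(3*sin(a)*cos(a)^2 - 14*sin(a)*cos(a) - 10*sin(a))/(cos(a)^3 - 7*cos(a)^2 - 10*cos(a) + 16)^2 = 4*(3*cos(a)^2 - 14*cos(a) - 10)*sin(a)/(cos(a)^3 - 7*cos(a)^2 - 10*cos(a) + 16)^2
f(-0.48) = 1.72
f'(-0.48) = 6.88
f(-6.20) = 55.12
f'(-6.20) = -1323.61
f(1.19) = 0.35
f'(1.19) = -0.42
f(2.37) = 0.21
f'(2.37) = 0.01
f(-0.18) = 11.83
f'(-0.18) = 130.64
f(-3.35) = 0.22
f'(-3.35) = 0.02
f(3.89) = 0.21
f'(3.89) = -0.01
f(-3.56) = 0.22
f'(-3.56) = 0.03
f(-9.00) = 0.22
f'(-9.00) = -0.03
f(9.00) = 0.22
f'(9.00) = 0.03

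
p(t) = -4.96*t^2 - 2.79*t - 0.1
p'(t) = -9.92*t - 2.79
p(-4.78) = -100.09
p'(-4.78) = 44.63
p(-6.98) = -222.28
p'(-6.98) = 66.45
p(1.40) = -13.73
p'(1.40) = -16.68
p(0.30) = -1.38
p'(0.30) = -5.77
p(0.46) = -2.43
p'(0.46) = -7.35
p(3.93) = -87.67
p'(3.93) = -41.78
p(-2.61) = -26.61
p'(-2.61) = 23.10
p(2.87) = -48.96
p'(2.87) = -31.26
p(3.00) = -53.11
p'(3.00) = -32.55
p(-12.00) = -680.86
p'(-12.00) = 116.25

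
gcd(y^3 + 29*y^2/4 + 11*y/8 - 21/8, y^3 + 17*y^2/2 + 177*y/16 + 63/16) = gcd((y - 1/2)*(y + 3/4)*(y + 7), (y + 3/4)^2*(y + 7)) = y^2 + 31*y/4 + 21/4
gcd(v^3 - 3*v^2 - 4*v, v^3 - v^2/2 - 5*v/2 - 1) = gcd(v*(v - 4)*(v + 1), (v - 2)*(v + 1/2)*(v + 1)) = v + 1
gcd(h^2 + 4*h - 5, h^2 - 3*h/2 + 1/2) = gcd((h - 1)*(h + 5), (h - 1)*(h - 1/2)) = h - 1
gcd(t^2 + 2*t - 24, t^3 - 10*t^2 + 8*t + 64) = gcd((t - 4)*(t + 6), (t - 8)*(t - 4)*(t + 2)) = t - 4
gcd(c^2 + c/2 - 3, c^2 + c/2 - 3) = c^2 + c/2 - 3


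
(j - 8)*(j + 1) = j^2 - 7*j - 8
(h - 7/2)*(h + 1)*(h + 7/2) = h^3 + h^2 - 49*h/4 - 49/4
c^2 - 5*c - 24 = (c - 8)*(c + 3)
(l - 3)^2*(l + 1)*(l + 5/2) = l^4 - 5*l^3/2 - 19*l^2/2 + 33*l/2 + 45/2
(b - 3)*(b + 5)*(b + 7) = b^3 + 9*b^2 - b - 105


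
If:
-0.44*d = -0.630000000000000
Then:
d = 1.43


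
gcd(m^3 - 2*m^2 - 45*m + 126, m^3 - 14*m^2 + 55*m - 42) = m - 6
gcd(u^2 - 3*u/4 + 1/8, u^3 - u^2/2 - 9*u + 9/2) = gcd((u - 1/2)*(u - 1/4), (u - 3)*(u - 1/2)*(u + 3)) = u - 1/2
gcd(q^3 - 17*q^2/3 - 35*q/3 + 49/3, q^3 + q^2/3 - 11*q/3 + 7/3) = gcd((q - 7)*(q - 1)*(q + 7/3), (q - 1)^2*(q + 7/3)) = q^2 + 4*q/3 - 7/3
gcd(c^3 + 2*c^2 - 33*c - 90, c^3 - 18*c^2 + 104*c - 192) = c - 6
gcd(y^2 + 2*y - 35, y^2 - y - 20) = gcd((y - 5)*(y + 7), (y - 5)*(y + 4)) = y - 5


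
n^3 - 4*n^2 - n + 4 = (n - 4)*(n - 1)*(n + 1)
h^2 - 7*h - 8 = (h - 8)*(h + 1)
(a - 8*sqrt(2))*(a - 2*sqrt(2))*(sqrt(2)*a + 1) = sqrt(2)*a^3 - 19*a^2 + 22*sqrt(2)*a + 32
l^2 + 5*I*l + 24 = (l - 3*I)*(l + 8*I)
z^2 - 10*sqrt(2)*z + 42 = (z - 7*sqrt(2))*(z - 3*sqrt(2))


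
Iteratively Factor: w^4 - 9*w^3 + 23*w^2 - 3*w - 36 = (w + 1)*(w^3 - 10*w^2 + 33*w - 36) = (w - 3)*(w + 1)*(w^2 - 7*w + 12) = (w - 3)^2*(w + 1)*(w - 4)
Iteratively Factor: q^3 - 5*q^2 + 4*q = (q - 1)*(q^2 - 4*q) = q*(q - 1)*(q - 4)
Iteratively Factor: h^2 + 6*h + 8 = (h + 4)*(h + 2)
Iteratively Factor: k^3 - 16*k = (k + 4)*(k^2 - 4*k) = k*(k + 4)*(k - 4)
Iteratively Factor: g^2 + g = (g)*(g + 1)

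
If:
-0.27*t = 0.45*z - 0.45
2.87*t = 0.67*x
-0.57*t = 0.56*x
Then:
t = 0.00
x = 0.00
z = 1.00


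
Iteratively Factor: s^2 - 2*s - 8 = (s - 4)*(s + 2)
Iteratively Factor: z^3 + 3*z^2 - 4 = (z + 2)*(z^2 + z - 2) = (z - 1)*(z + 2)*(z + 2)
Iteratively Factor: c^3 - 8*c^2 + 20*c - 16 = (c - 2)*(c^2 - 6*c + 8) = (c - 4)*(c - 2)*(c - 2)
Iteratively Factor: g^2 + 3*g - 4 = (g - 1)*(g + 4)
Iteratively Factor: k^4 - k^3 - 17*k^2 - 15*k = (k + 1)*(k^3 - 2*k^2 - 15*k) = (k - 5)*(k + 1)*(k^2 + 3*k) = k*(k - 5)*(k + 1)*(k + 3)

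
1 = 1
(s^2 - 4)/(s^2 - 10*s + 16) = (s + 2)/(s - 8)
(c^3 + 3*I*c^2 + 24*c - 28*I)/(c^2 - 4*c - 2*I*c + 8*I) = (c^2 + 5*I*c + 14)/(c - 4)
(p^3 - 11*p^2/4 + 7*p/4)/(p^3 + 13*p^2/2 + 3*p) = (4*p^2 - 11*p + 7)/(2*(2*p^2 + 13*p + 6))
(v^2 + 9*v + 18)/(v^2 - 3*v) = (v^2 + 9*v + 18)/(v*(v - 3))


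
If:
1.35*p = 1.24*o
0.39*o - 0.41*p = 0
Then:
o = 0.00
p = 0.00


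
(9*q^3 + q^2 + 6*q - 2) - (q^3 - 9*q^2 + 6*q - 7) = 8*q^3 + 10*q^2 + 5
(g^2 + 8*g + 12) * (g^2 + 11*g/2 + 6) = g^4 + 27*g^3/2 + 62*g^2 + 114*g + 72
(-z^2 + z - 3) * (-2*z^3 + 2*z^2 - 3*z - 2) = 2*z^5 - 4*z^4 + 11*z^3 - 7*z^2 + 7*z + 6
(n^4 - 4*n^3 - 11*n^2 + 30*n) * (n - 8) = n^5 - 12*n^4 + 21*n^3 + 118*n^2 - 240*n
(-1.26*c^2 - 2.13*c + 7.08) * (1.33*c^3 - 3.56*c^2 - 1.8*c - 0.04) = -1.6758*c^5 + 1.6527*c^4 + 19.2672*c^3 - 21.3204*c^2 - 12.6588*c - 0.2832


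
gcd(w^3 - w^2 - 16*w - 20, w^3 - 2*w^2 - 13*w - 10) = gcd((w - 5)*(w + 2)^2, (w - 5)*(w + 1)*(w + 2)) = w^2 - 3*w - 10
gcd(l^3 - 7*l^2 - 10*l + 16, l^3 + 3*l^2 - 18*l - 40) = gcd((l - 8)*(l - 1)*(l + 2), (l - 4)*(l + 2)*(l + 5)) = l + 2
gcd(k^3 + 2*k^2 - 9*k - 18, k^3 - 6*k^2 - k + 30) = k^2 - k - 6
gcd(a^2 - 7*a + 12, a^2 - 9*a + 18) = a - 3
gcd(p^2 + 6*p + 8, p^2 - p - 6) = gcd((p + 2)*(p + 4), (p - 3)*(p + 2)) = p + 2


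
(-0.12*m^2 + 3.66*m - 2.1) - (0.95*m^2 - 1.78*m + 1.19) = -1.07*m^2 + 5.44*m - 3.29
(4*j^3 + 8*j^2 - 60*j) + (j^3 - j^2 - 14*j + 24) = 5*j^3 + 7*j^2 - 74*j + 24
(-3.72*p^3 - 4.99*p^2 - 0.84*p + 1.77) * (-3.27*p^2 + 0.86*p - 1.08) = 12.1644*p^5 + 13.1181*p^4 + 2.473*p^3 - 1.1211*p^2 + 2.4294*p - 1.9116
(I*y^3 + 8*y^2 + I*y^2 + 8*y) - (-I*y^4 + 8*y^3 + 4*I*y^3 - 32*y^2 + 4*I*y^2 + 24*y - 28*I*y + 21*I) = I*y^4 - 8*y^3 - 3*I*y^3 + 40*y^2 - 3*I*y^2 - 16*y + 28*I*y - 21*I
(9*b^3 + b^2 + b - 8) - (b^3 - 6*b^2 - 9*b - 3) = 8*b^3 + 7*b^2 + 10*b - 5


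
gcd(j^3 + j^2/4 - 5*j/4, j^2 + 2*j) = j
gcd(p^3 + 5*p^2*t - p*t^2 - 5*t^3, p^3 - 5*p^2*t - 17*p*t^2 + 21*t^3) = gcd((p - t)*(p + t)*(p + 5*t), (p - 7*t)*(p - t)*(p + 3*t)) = p - t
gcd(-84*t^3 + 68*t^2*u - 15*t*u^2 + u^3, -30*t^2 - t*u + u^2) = 6*t - u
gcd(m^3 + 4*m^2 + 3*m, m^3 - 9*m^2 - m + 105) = m + 3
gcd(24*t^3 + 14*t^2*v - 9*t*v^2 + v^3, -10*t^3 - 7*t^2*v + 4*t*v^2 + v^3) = t + v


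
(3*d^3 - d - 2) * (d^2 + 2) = 3*d^5 + 5*d^3 - 2*d^2 - 2*d - 4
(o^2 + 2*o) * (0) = 0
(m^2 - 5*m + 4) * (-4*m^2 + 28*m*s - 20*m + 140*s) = -4*m^4 + 28*m^3*s + 84*m^2 - 588*m*s - 80*m + 560*s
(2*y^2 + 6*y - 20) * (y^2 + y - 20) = 2*y^4 + 8*y^3 - 54*y^2 - 140*y + 400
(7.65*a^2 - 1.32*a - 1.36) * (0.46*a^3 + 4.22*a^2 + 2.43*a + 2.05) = 3.519*a^5 + 31.6758*a^4 + 12.3935*a^3 + 6.7357*a^2 - 6.0108*a - 2.788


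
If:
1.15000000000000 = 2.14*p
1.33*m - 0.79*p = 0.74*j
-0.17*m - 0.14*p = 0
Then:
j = -1.37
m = -0.44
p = 0.54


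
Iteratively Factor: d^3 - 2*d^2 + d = (d - 1)*(d^2 - d) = (d - 1)^2*(d)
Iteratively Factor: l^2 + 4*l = (l + 4)*(l)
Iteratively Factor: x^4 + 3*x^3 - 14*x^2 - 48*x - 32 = (x + 2)*(x^3 + x^2 - 16*x - 16) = (x + 1)*(x + 2)*(x^2 - 16) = (x + 1)*(x + 2)*(x + 4)*(x - 4)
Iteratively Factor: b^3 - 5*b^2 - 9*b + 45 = (b - 5)*(b^2 - 9) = (b - 5)*(b - 3)*(b + 3)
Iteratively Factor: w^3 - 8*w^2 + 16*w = (w)*(w^2 - 8*w + 16) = w*(w - 4)*(w - 4)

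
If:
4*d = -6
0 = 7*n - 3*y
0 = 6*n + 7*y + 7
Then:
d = -3/2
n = -21/67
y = -49/67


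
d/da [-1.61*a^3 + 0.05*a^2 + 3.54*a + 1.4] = -4.83*a^2 + 0.1*a + 3.54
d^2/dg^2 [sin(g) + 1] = -sin(g)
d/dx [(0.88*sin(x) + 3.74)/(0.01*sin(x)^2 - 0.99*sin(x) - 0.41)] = (-0.0088*sin(x)^2 - 0.0748*sin(x) + 3.3418)*cos(x)/(0.0001*sin(x)^4 - 0.0198*sin(x)^3 + 0.9719*sin(x)^2 + 0.8118*sin(x) + 0.1681)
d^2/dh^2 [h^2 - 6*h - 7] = 2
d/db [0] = 0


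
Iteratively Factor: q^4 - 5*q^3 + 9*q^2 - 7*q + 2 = (q - 1)*(q^3 - 4*q^2 + 5*q - 2) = (q - 2)*(q - 1)*(q^2 - 2*q + 1) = (q - 2)*(q - 1)^2*(q - 1)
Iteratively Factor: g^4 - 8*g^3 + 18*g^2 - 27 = (g + 1)*(g^3 - 9*g^2 + 27*g - 27) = (g - 3)*(g + 1)*(g^2 - 6*g + 9) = (g - 3)^2*(g + 1)*(g - 3)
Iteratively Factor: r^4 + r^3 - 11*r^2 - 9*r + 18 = (r - 1)*(r^3 + 2*r^2 - 9*r - 18) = (r - 3)*(r - 1)*(r^2 + 5*r + 6) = (r - 3)*(r - 1)*(r + 2)*(r + 3)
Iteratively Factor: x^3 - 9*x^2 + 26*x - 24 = (x - 2)*(x^2 - 7*x + 12) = (x - 3)*(x - 2)*(x - 4)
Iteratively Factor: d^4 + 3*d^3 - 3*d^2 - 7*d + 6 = (d + 2)*(d^3 + d^2 - 5*d + 3) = (d - 1)*(d + 2)*(d^2 + 2*d - 3) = (d - 1)^2*(d + 2)*(d + 3)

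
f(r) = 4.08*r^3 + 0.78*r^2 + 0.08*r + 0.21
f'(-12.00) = 1743.92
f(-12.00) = -6938.67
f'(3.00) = 114.92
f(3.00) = 117.63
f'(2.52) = 81.74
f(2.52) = 70.66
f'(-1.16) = 14.74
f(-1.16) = -5.20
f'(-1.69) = 32.40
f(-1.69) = -17.39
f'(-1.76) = 35.25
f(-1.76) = -19.76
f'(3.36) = 143.51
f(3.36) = 164.05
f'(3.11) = 123.32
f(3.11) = 130.73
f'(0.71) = 7.36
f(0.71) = 2.12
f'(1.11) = 16.89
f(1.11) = 6.84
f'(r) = 12.24*r^2 + 1.56*r + 0.08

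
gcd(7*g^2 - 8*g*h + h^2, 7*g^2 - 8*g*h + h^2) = 7*g^2 - 8*g*h + h^2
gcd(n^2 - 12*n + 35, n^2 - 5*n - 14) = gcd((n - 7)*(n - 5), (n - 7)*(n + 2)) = n - 7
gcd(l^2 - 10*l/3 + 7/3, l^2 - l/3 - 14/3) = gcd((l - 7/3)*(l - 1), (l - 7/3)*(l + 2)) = l - 7/3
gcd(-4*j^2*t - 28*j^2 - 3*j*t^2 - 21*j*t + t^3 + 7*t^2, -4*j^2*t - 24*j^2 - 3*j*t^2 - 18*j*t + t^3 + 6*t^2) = -4*j^2 - 3*j*t + t^2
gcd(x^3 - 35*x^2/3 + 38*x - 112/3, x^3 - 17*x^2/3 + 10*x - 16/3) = x^2 - 14*x/3 + 16/3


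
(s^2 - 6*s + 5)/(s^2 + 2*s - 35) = (s - 1)/(s + 7)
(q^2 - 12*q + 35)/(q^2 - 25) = (q - 7)/(q + 5)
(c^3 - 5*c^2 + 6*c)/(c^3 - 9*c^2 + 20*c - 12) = c*(c - 3)/(c^2 - 7*c + 6)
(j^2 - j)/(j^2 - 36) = j*(j - 1)/(j^2 - 36)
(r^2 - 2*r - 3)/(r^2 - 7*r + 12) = (r + 1)/(r - 4)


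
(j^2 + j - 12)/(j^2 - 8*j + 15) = (j + 4)/(j - 5)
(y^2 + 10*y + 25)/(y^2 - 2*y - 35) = (y + 5)/(y - 7)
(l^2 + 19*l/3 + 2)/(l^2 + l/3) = (l + 6)/l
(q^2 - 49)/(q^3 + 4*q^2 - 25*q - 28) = (q - 7)/(q^2 - 3*q - 4)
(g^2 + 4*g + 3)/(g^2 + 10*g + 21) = (g + 1)/(g + 7)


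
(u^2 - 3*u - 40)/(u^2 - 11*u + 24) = (u + 5)/(u - 3)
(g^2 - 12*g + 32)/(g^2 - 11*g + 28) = (g - 8)/(g - 7)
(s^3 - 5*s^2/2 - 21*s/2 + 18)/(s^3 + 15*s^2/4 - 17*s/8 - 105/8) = 4*(2*s^2 - 11*s + 12)/(8*s^2 + 6*s - 35)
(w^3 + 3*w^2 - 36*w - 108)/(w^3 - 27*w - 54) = (w + 6)/(w + 3)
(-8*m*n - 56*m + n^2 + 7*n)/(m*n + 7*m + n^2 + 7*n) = (-8*m + n)/(m + n)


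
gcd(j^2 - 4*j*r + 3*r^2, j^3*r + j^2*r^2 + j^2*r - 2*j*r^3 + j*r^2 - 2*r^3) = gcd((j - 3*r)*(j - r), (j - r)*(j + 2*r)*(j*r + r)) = -j + r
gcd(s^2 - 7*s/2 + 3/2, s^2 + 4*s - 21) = s - 3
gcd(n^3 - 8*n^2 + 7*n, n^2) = n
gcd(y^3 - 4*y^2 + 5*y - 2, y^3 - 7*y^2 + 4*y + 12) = y - 2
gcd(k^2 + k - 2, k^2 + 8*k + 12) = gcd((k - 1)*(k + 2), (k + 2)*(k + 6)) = k + 2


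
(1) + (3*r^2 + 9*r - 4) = 3*r^2 + 9*r - 3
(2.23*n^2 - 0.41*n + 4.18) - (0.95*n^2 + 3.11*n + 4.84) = 1.28*n^2 - 3.52*n - 0.66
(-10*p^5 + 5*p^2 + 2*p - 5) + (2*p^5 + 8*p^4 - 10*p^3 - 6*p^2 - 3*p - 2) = -8*p^5 + 8*p^4 - 10*p^3 - p^2 - p - 7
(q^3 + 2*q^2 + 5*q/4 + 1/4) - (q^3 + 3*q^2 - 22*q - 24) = -q^2 + 93*q/4 + 97/4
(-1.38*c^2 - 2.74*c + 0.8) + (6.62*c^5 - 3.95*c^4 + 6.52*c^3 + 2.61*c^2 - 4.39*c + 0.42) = 6.62*c^5 - 3.95*c^4 + 6.52*c^3 + 1.23*c^2 - 7.13*c + 1.22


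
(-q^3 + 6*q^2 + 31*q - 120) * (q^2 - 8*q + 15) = -q^5 + 14*q^4 - 32*q^3 - 278*q^2 + 1425*q - 1800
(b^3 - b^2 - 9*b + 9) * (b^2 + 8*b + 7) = b^5 + 7*b^4 - 10*b^3 - 70*b^2 + 9*b + 63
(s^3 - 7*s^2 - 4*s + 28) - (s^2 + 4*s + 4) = s^3 - 8*s^2 - 8*s + 24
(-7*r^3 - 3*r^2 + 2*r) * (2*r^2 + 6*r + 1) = -14*r^5 - 48*r^4 - 21*r^3 + 9*r^2 + 2*r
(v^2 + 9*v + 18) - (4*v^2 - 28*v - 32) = -3*v^2 + 37*v + 50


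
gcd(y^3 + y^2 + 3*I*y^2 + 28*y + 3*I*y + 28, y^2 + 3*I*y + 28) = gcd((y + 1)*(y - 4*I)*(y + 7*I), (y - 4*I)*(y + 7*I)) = y^2 + 3*I*y + 28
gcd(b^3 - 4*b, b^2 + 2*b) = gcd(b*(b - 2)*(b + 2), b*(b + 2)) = b^2 + 2*b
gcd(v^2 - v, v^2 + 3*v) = v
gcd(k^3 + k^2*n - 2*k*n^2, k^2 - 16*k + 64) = 1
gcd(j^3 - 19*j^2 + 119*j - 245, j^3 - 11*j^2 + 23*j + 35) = j^2 - 12*j + 35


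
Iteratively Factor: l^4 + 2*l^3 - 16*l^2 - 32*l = (l - 4)*(l^3 + 6*l^2 + 8*l) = l*(l - 4)*(l^2 + 6*l + 8) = l*(l - 4)*(l + 4)*(l + 2)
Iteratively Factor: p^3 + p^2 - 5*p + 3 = (p + 3)*(p^2 - 2*p + 1) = (p - 1)*(p + 3)*(p - 1)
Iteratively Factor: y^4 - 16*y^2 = (y + 4)*(y^3 - 4*y^2) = y*(y + 4)*(y^2 - 4*y) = y^2*(y + 4)*(y - 4)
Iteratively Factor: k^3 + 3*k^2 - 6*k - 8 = (k - 2)*(k^2 + 5*k + 4) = (k - 2)*(k + 4)*(k + 1)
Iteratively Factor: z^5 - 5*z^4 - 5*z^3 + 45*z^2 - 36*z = (z - 1)*(z^4 - 4*z^3 - 9*z^2 + 36*z) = (z - 3)*(z - 1)*(z^3 - z^2 - 12*z) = (z - 3)*(z - 1)*(z + 3)*(z^2 - 4*z) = z*(z - 3)*(z - 1)*(z + 3)*(z - 4)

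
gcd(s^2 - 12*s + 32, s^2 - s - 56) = s - 8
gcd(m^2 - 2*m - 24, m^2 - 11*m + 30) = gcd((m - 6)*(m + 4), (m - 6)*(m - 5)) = m - 6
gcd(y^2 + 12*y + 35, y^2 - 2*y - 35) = y + 5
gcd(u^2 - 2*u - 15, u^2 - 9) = u + 3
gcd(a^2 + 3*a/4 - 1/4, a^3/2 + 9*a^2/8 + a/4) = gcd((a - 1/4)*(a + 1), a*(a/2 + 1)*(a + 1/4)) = 1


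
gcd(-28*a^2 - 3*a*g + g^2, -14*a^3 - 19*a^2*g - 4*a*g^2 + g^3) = 7*a - g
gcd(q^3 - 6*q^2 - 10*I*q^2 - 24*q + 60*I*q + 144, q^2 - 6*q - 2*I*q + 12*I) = q - 6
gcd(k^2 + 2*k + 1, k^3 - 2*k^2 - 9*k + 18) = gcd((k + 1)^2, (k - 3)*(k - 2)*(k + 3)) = 1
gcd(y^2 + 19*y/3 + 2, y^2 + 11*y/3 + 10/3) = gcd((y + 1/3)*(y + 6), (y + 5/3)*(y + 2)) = 1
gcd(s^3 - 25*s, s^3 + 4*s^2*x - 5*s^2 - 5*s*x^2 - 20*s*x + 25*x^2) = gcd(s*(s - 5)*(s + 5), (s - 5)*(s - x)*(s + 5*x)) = s - 5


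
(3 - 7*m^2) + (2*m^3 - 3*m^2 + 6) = 2*m^3 - 10*m^2 + 9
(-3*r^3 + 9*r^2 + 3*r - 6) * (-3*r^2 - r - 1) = 9*r^5 - 24*r^4 - 15*r^3 + 6*r^2 + 3*r + 6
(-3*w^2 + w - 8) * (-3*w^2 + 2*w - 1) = 9*w^4 - 9*w^3 + 29*w^2 - 17*w + 8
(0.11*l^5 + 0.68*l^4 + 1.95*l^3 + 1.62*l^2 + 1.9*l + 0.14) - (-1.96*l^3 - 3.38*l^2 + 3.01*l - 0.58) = 0.11*l^5 + 0.68*l^4 + 3.91*l^3 + 5.0*l^2 - 1.11*l + 0.72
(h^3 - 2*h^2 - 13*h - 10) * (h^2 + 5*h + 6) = h^5 + 3*h^4 - 17*h^3 - 87*h^2 - 128*h - 60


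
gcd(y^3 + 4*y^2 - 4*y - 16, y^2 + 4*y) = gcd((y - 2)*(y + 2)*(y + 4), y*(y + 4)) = y + 4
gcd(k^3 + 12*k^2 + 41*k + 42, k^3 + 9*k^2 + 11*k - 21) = k^2 + 10*k + 21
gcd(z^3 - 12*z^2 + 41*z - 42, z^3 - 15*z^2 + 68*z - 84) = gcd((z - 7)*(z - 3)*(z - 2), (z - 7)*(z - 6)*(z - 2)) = z^2 - 9*z + 14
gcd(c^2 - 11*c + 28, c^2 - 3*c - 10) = 1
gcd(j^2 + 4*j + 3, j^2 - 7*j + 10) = 1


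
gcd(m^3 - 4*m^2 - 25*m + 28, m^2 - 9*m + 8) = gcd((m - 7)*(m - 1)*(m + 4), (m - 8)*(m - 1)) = m - 1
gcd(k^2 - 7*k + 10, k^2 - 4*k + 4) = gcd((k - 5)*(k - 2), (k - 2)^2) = k - 2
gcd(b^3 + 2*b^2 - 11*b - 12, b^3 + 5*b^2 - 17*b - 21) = b^2 - 2*b - 3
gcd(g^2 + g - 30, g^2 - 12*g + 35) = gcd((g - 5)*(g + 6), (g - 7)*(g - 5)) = g - 5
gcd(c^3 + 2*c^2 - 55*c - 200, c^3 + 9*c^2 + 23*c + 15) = c + 5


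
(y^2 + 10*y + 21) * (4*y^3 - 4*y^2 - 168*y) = 4*y^5 + 36*y^4 - 124*y^3 - 1764*y^2 - 3528*y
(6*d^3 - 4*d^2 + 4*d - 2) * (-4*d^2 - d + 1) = -24*d^5 + 10*d^4 - 6*d^3 + 6*d - 2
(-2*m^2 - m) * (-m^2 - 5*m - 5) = 2*m^4 + 11*m^3 + 15*m^2 + 5*m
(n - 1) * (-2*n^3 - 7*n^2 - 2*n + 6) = -2*n^4 - 5*n^3 + 5*n^2 + 8*n - 6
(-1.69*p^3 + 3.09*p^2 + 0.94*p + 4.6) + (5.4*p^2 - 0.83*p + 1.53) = -1.69*p^3 + 8.49*p^2 + 0.11*p + 6.13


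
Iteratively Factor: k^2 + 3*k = (k)*(k + 3)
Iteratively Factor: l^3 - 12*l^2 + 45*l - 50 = (l - 5)*(l^2 - 7*l + 10) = (l - 5)^2*(l - 2)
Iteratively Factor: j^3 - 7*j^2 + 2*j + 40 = (j - 5)*(j^2 - 2*j - 8) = (j - 5)*(j - 4)*(j + 2)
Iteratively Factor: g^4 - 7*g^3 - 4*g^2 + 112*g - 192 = (g - 4)*(g^3 - 3*g^2 - 16*g + 48) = (g - 4)*(g - 3)*(g^2 - 16) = (g - 4)*(g - 3)*(g + 4)*(g - 4)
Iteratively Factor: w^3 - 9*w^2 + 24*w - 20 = (w - 5)*(w^2 - 4*w + 4) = (w - 5)*(w - 2)*(w - 2)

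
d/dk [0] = 0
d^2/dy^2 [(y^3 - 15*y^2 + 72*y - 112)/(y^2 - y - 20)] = 12*(13*y^3 - 196*y^2 + 976*y - 1632)/(y^6 - 3*y^5 - 57*y^4 + 119*y^3 + 1140*y^2 - 1200*y - 8000)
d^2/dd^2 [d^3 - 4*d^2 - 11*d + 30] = 6*d - 8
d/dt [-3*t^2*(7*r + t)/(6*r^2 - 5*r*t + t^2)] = 3*t*(-t*(5*r - 2*t)*(7*r + t) + (-14*r - 3*t)*(6*r^2 - 5*r*t + t^2))/(6*r^2 - 5*r*t + t^2)^2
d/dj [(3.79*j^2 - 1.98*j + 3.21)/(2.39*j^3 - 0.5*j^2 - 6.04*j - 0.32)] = (-9.0581*j^4 + 9.4644*j^3 - 46.8973*j^2 + 0.784400000000002*j + 20.022)/(5.7121*j^6 - 2.39*j^5 - 28.6212*j^4 + 4.5104*j^3 + 36.8016*j^2 + 3.8656*j + 0.1024)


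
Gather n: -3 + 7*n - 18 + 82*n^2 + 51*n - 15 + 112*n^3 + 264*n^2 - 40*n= 112*n^3 + 346*n^2 + 18*n - 36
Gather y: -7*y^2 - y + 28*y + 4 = -7*y^2 + 27*y + 4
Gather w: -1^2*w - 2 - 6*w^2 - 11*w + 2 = -6*w^2 - 12*w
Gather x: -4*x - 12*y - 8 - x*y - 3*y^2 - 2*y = x*(-y - 4) - 3*y^2 - 14*y - 8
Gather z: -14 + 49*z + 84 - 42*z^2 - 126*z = -42*z^2 - 77*z + 70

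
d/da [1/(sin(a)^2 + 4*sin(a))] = -2*(sin(a) + 2)*cos(a)/((sin(a) + 4)^2*sin(a)^2)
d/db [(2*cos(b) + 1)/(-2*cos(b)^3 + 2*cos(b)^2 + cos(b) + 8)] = -(62*sin(b) + 2*sin(3*b) + 4*sin(4*b))/(cos(b) - 2*cos(2*b) + cos(3*b) - 18)^2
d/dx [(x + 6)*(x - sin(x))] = x - (x + 6)*(cos(x) - 1) - sin(x)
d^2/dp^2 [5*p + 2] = 0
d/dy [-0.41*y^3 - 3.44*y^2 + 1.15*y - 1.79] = -1.23*y^2 - 6.88*y + 1.15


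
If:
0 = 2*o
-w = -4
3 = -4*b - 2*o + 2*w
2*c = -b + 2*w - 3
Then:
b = 5/4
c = 15/8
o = 0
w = 4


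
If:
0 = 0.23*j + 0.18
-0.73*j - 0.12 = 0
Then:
No Solution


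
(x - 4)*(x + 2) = x^2 - 2*x - 8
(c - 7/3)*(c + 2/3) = c^2 - 5*c/3 - 14/9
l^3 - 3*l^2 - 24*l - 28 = (l - 7)*(l + 2)^2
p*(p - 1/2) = p^2 - p/2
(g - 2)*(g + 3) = g^2 + g - 6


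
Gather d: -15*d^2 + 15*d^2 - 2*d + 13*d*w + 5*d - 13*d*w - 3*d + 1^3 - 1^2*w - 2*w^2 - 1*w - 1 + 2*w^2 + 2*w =0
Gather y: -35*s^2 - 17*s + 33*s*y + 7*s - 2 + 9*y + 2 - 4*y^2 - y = -35*s^2 - 10*s - 4*y^2 + y*(33*s + 8)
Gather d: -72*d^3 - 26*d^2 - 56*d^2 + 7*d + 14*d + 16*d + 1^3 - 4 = -72*d^3 - 82*d^2 + 37*d - 3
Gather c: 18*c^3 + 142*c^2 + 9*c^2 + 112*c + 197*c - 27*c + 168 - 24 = 18*c^3 + 151*c^2 + 282*c + 144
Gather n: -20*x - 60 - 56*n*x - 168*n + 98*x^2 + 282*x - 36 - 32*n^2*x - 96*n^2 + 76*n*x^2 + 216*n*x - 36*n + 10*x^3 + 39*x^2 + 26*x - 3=n^2*(-32*x - 96) + n*(76*x^2 + 160*x - 204) + 10*x^3 + 137*x^2 + 288*x - 99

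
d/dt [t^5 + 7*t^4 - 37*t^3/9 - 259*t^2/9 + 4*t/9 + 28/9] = 5*t^4 + 28*t^3 - 37*t^2/3 - 518*t/9 + 4/9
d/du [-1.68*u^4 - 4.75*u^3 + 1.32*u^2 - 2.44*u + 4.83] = -6.72*u^3 - 14.25*u^2 + 2.64*u - 2.44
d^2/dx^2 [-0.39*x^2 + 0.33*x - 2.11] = -0.780000000000000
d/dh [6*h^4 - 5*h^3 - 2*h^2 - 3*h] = 24*h^3 - 15*h^2 - 4*h - 3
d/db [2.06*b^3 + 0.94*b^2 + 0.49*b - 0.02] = 6.18*b^2 + 1.88*b + 0.49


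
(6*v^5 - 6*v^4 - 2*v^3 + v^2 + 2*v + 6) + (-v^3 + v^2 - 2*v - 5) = 6*v^5 - 6*v^4 - 3*v^3 + 2*v^2 + 1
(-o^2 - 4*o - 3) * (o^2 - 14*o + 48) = -o^4 + 10*o^3 + 5*o^2 - 150*o - 144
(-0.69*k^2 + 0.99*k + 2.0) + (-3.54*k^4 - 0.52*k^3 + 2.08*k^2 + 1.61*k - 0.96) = -3.54*k^4 - 0.52*k^3 + 1.39*k^2 + 2.6*k + 1.04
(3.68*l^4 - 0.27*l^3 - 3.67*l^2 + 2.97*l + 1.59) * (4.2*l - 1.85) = 15.456*l^5 - 7.942*l^4 - 14.9145*l^3 + 19.2635*l^2 + 1.1835*l - 2.9415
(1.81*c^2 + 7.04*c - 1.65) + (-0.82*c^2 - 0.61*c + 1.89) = 0.99*c^2 + 6.43*c + 0.24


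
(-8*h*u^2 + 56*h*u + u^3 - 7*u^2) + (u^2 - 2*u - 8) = -8*h*u^2 + 56*h*u + u^3 - 6*u^2 - 2*u - 8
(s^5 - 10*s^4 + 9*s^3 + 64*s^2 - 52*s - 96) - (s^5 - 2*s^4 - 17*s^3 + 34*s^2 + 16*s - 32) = -8*s^4 + 26*s^3 + 30*s^2 - 68*s - 64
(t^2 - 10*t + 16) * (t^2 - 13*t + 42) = t^4 - 23*t^3 + 188*t^2 - 628*t + 672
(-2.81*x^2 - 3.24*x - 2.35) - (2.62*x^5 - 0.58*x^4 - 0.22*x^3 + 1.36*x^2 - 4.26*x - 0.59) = -2.62*x^5 + 0.58*x^4 + 0.22*x^3 - 4.17*x^2 + 1.02*x - 1.76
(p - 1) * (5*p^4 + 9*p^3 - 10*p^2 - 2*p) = 5*p^5 + 4*p^4 - 19*p^3 + 8*p^2 + 2*p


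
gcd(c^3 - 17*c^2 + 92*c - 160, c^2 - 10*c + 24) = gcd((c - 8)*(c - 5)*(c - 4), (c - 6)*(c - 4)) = c - 4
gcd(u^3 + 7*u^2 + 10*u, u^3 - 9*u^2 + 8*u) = u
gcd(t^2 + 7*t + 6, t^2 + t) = t + 1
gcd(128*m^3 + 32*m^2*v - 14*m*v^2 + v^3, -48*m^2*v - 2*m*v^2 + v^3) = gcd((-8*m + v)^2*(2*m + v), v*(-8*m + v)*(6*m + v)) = -8*m + v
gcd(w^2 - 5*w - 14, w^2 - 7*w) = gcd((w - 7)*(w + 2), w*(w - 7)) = w - 7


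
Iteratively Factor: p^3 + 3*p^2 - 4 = (p - 1)*(p^2 + 4*p + 4) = (p - 1)*(p + 2)*(p + 2)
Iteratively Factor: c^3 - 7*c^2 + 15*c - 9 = (c - 1)*(c^2 - 6*c + 9) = (c - 3)*(c - 1)*(c - 3)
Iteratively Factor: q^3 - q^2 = (q)*(q^2 - q) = q*(q - 1)*(q)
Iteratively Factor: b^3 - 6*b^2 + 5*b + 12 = (b - 4)*(b^2 - 2*b - 3) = (b - 4)*(b + 1)*(b - 3)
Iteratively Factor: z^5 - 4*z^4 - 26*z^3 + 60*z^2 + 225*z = (z + 3)*(z^4 - 7*z^3 - 5*z^2 + 75*z) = (z - 5)*(z + 3)*(z^3 - 2*z^2 - 15*z) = z*(z - 5)*(z + 3)*(z^2 - 2*z - 15) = z*(z - 5)*(z + 3)^2*(z - 5)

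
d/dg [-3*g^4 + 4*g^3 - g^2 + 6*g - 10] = -12*g^3 + 12*g^2 - 2*g + 6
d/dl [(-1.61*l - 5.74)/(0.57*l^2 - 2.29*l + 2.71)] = (0.9177*l^2 + 6.5436*l - 17.5077)/(0.3249*l^4 - 2.6106*l^3 + 8.3335*l^2 - 12.4118*l + 7.3441)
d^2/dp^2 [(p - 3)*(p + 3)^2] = 6*p + 6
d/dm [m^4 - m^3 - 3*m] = 4*m^3 - 3*m^2 - 3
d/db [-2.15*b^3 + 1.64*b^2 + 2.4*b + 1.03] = -6.45*b^2 + 3.28*b + 2.4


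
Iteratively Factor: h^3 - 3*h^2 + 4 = (h - 2)*(h^2 - h - 2) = (h - 2)^2*(h + 1)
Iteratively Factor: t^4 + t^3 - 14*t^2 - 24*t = (t + 2)*(t^3 - t^2 - 12*t) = (t + 2)*(t + 3)*(t^2 - 4*t) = t*(t + 2)*(t + 3)*(t - 4)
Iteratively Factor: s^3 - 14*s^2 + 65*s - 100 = (s - 5)*(s^2 - 9*s + 20) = (s - 5)*(s - 4)*(s - 5)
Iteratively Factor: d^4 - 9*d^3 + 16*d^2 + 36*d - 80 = (d - 4)*(d^3 - 5*d^2 - 4*d + 20) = (d - 4)*(d - 2)*(d^2 - 3*d - 10) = (d - 5)*(d - 4)*(d - 2)*(d + 2)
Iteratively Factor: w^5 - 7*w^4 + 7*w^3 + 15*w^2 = (w)*(w^4 - 7*w^3 + 7*w^2 + 15*w) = w*(w - 5)*(w^3 - 2*w^2 - 3*w) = w*(w - 5)*(w + 1)*(w^2 - 3*w) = w^2*(w - 5)*(w + 1)*(w - 3)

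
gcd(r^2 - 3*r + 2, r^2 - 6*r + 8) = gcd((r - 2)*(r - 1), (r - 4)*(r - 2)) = r - 2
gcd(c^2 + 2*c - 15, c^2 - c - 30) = c + 5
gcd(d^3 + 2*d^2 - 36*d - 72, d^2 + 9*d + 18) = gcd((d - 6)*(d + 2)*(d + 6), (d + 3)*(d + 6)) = d + 6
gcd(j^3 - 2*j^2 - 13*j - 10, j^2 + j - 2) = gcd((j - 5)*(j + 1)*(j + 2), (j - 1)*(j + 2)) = j + 2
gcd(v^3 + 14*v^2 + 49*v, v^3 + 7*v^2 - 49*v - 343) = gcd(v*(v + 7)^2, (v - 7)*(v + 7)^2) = v^2 + 14*v + 49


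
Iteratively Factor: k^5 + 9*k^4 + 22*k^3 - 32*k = (k)*(k^4 + 9*k^3 + 22*k^2 - 32) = k*(k + 2)*(k^3 + 7*k^2 + 8*k - 16) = k*(k + 2)*(k + 4)*(k^2 + 3*k - 4) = k*(k + 2)*(k + 4)^2*(k - 1)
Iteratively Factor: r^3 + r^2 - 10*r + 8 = (r + 4)*(r^2 - 3*r + 2) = (r - 1)*(r + 4)*(r - 2)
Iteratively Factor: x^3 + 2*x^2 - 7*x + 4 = (x - 1)*(x^2 + 3*x - 4) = (x - 1)^2*(x + 4)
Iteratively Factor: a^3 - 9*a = (a + 3)*(a^2 - 3*a) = a*(a + 3)*(a - 3)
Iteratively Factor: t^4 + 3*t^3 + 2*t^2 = (t + 2)*(t^3 + t^2) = (t + 1)*(t + 2)*(t^2) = t*(t + 1)*(t + 2)*(t)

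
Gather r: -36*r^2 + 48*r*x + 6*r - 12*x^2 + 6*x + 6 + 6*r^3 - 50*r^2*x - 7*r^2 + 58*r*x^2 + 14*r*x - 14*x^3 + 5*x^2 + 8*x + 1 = 6*r^3 + r^2*(-50*x - 43) + r*(58*x^2 + 62*x + 6) - 14*x^3 - 7*x^2 + 14*x + 7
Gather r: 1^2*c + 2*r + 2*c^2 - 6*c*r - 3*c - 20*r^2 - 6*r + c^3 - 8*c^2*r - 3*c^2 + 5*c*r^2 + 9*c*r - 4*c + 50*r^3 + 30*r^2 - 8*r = c^3 - c^2 - 6*c + 50*r^3 + r^2*(5*c + 10) + r*(-8*c^2 + 3*c - 12)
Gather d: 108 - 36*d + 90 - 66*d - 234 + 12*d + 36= -90*d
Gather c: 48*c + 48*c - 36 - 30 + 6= 96*c - 60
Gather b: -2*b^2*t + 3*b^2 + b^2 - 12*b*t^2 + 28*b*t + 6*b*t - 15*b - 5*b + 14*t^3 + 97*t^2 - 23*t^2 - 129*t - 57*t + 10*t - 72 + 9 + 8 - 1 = b^2*(4 - 2*t) + b*(-12*t^2 + 34*t - 20) + 14*t^3 + 74*t^2 - 176*t - 56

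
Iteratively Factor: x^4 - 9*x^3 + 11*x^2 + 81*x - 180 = (x - 4)*(x^3 - 5*x^2 - 9*x + 45) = (x - 4)*(x + 3)*(x^2 - 8*x + 15) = (x - 4)*(x - 3)*(x + 3)*(x - 5)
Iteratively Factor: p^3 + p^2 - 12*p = (p - 3)*(p^2 + 4*p) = p*(p - 3)*(p + 4)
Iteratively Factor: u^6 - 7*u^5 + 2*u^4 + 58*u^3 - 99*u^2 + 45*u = (u - 1)*(u^5 - 6*u^4 - 4*u^3 + 54*u^2 - 45*u) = u*(u - 1)*(u^4 - 6*u^3 - 4*u^2 + 54*u - 45) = u*(u - 1)^2*(u^3 - 5*u^2 - 9*u + 45) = u*(u - 3)*(u - 1)^2*(u^2 - 2*u - 15) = u*(u - 3)*(u - 1)^2*(u + 3)*(u - 5)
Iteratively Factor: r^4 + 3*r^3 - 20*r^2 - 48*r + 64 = (r - 1)*(r^3 + 4*r^2 - 16*r - 64) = (r - 1)*(r + 4)*(r^2 - 16) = (r - 1)*(r + 4)^2*(r - 4)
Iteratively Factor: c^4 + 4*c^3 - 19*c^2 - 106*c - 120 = (c + 4)*(c^3 - 19*c - 30) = (c + 3)*(c + 4)*(c^2 - 3*c - 10) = (c + 2)*(c + 3)*(c + 4)*(c - 5)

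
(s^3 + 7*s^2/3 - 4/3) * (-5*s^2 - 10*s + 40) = -5*s^5 - 65*s^4/3 + 50*s^3/3 + 100*s^2 + 40*s/3 - 160/3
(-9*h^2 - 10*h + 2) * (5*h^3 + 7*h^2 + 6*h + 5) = -45*h^5 - 113*h^4 - 114*h^3 - 91*h^2 - 38*h + 10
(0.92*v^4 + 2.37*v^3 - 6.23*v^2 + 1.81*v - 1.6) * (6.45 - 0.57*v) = -0.5244*v^5 + 4.5831*v^4 + 18.8376*v^3 - 41.2152*v^2 + 12.5865*v - 10.32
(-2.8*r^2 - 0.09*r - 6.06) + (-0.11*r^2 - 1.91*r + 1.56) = -2.91*r^2 - 2.0*r - 4.5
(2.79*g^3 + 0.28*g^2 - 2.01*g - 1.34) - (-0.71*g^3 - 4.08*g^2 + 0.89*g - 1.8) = 3.5*g^3 + 4.36*g^2 - 2.9*g + 0.46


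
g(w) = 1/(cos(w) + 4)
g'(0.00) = 0.00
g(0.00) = 0.20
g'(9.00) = 0.04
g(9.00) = 0.32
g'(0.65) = 0.03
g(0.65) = 0.21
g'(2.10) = 0.07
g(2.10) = 0.29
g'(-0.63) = -0.03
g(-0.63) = 0.21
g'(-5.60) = 0.03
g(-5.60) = 0.21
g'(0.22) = 0.01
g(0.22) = 0.20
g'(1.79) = 0.07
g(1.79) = 0.26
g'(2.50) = 0.06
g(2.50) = 0.31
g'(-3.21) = 0.01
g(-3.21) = 0.33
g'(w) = sin(w)/(cos(w) + 4)^2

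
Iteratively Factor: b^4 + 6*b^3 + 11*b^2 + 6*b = (b + 3)*(b^3 + 3*b^2 + 2*b) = (b + 1)*(b + 3)*(b^2 + 2*b) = (b + 1)*(b + 2)*(b + 3)*(b)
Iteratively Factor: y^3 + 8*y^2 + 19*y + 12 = (y + 4)*(y^2 + 4*y + 3) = (y + 3)*(y + 4)*(y + 1)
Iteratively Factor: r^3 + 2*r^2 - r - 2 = (r - 1)*(r^2 + 3*r + 2) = (r - 1)*(r + 2)*(r + 1)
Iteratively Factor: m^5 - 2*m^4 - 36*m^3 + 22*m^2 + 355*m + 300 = (m + 3)*(m^4 - 5*m^3 - 21*m^2 + 85*m + 100) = (m + 3)*(m + 4)*(m^3 - 9*m^2 + 15*m + 25) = (m + 1)*(m + 3)*(m + 4)*(m^2 - 10*m + 25) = (m - 5)*(m + 1)*(m + 3)*(m + 4)*(m - 5)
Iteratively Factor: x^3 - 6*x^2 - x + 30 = (x - 3)*(x^2 - 3*x - 10) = (x - 5)*(x - 3)*(x + 2)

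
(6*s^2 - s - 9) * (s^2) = 6*s^4 - s^3 - 9*s^2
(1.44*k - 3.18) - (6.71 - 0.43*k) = 1.87*k - 9.89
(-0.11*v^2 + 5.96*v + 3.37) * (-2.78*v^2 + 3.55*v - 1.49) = 0.3058*v^4 - 16.9593*v^3 + 11.9533*v^2 + 3.0831*v - 5.0213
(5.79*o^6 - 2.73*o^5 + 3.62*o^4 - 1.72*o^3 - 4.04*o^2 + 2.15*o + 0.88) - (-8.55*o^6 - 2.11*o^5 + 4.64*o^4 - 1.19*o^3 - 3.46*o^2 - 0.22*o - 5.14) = 14.34*o^6 - 0.62*o^5 - 1.02*o^4 - 0.53*o^3 - 0.58*o^2 + 2.37*o + 6.02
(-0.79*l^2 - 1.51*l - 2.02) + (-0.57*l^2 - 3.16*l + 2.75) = -1.36*l^2 - 4.67*l + 0.73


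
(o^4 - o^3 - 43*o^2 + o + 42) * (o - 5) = o^5 - 6*o^4 - 38*o^3 + 216*o^2 + 37*o - 210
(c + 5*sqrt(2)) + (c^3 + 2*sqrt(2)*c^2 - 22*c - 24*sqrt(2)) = c^3 + 2*sqrt(2)*c^2 - 21*c - 19*sqrt(2)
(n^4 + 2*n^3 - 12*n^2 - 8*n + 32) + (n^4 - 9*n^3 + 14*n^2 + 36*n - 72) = 2*n^4 - 7*n^3 + 2*n^2 + 28*n - 40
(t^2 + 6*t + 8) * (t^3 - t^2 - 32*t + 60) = t^5 + 5*t^4 - 30*t^3 - 140*t^2 + 104*t + 480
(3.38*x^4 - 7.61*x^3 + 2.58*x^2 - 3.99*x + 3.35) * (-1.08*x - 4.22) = -3.6504*x^5 - 6.0448*x^4 + 29.3278*x^3 - 6.5784*x^2 + 13.2198*x - 14.137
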